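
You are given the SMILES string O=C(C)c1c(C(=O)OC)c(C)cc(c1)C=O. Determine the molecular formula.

Walk through each heavy atom and fill implicit hydrogens from standard valence (C 4, N 3, O 2, S 2, halogen 1); for lowercase aromatic atoms, an aromatic c carries 1 H when it has two neighbours and 0 H with three, and aromatic n carries 0 H:
  atom 1: O, bond orders sum to 2 (valence 2) → 0 H
  atom 2: C, bond orders sum to 4 (valence 4) → 0 H
  atom 3: C, bond orders sum to 1 (valence 4) → 3 H
  atom 4: aromatic c, 3 neighbours → 0 H
  atom 5: aromatic c, 3 neighbours → 0 H
  atom 6: C, bond orders sum to 4 (valence 4) → 0 H
  atom 7: O, bond orders sum to 2 (valence 2) → 0 H
  atom 8: O, bond orders sum to 2 (valence 2) → 0 H
  atom 9: C, bond orders sum to 1 (valence 4) → 3 H
  atom 10: aromatic c, 3 neighbours → 0 H
  atom 11: C, bond orders sum to 1 (valence 4) → 3 H
  atom 12: aromatic c, 2 neighbours → 1 H
  atom 13: aromatic c, 3 neighbours → 0 H
  atom 14: aromatic c, 2 neighbours → 1 H
  atom 15: C, bond orders sum to 3 (valence 4) → 1 H
  atom 16: O, bond orders sum to 2 (valence 2) → 0 H
Totals → C:12, H:12, O:4.

C12H12O4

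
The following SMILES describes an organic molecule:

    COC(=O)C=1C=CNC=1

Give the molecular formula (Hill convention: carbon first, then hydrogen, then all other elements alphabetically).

Walk through each heavy atom and fill implicit hydrogens from standard valence (C 4, N 3, O 2, S 2, halogen 1):
  atom 1: C, bond orders sum to 1 (valence 4) → 3 H
  atom 2: O, bond orders sum to 2 (valence 2) → 0 H
  atom 3: C, bond orders sum to 4 (valence 4) → 0 H
  atom 4: O, bond orders sum to 2 (valence 2) → 0 H
  atom 5: C, bond orders sum to 4 (valence 4) → 0 H
  atom 6: C, bond orders sum to 3 (valence 4) → 1 H
  atom 7: C, bond orders sum to 3 (valence 4) → 1 H
  atom 8: N, bond orders sum to 2 (valence 3) → 1 H
  atom 9: C, bond orders sum to 3 (valence 4) → 1 H
Totals → C:6, H:7, N:1, O:2.
In Hill order: C6H7NO2.

C6H7NO2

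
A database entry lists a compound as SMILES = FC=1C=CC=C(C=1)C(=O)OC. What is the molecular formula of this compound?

C8H7FO2

Walk through each heavy atom and fill implicit hydrogens from standard valence (C 4, N 3, O 2, S 2, halogen 1):
  atom 1: F (halogen, monovalent) → 0 H
  atom 2: C, bond orders sum to 4 (valence 4) → 0 H
  atom 3: C, bond orders sum to 3 (valence 4) → 1 H
  atom 4: C, bond orders sum to 3 (valence 4) → 1 H
  atom 5: C, bond orders sum to 3 (valence 4) → 1 H
  atom 6: C, bond orders sum to 4 (valence 4) → 0 H
  atom 7: C, bond orders sum to 3 (valence 4) → 1 H
  atom 8: C, bond orders sum to 4 (valence 4) → 0 H
  atom 9: O, bond orders sum to 2 (valence 2) → 0 H
  atom 10: O, bond orders sum to 2 (valence 2) → 0 H
  atom 11: C, bond orders sum to 1 (valence 4) → 3 H
Totals → C:8, H:7, F:1, O:2.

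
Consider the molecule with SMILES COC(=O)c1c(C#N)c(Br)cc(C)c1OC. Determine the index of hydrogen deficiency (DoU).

7

Molecular formula: C11H10BrNO3.
DoU = (2C + 2 + N − H − X) / 2, where X is the halogen count and O/S are ignored.
    = (2·11 + 2 + 1 − 10 − 1) / 2 = 14 / 2 = 7.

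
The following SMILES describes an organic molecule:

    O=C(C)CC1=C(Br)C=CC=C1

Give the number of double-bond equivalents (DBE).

5

Molecular formula: C9H9BrO.
DoU = (2C + 2 + N − H − X) / 2, where X is the halogen count and O/S are ignored.
    = (2·9 + 2 + 0 − 9 − 1) / 2 = 10 / 2 = 5.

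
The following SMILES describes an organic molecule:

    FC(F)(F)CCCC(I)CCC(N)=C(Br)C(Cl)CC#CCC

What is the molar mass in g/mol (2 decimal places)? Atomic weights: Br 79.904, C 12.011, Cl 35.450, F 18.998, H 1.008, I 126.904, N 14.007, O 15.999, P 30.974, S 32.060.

514.59 g/mol

First, the molecular formula is C15H21BrClF3IN (counting implicit H from valence).
  Br: 1 × 79.904 = 79.904
  C: 15 × 12.011 = 180.165
  Cl: 1 × 35.450 = 35.450
  F: 3 × 18.998 = 56.994
  H: 21 × 1.008 = 21.168
  I: 1 × 126.904 = 126.904
  N: 1 × 14.007 = 14.007
Sum: 1×79.904 + 15×12.011 + 1×35.450 + 3×18.998 + 21×1.008 + 1×126.904 + 1×14.007 = 514.592 → 514.59 g/mol.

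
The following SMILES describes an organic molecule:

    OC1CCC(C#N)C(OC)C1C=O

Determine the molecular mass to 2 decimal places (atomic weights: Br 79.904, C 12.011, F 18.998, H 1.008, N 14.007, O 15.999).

First, the molecular formula is C9H13NO3 (counting implicit H from valence).
  C: 9 × 12.011 = 108.099
  H: 13 × 1.008 = 13.104
  N: 1 × 14.007 = 14.007
  O: 3 × 15.999 = 47.997
Sum: 9×12.011 + 13×1.008 + 1×14.007 + 3×15.999 = 183.207 → 183.21 g/mol.

183.21 g/mol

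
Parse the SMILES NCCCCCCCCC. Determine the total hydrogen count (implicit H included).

21

Walk through each heavy atom and fill implicit hydrogens from standard valence (C 4, N 3, O 2, S 2, halogen 1):
  atom 1: N, bond orders sum to 1 (valence 3) → 2 H
  atom 2: C, bond orders sum to 2 (valence 4) → 2 H
  atom 3: C, bond orders sum to 2 (valence 4) → 2 H
  atom 4: C, bond orders sum to 2 (valence 4) → 2 H
  atom 5: C, bond orders sum to 2 (valence 4) → 2 H
  atom 6: C, bond orders sum to 2 (valence 4) → 2 H
  atom 7: C, bond orders sum to 2 (valence 4) → 2 H
  atom 8: C, bond orders sum to 2 (valence 4) → 2 H
  atom 9: C, bond orders sum to 2 (valence 4) → 2 H
  atom 10: C, bond orders sum to 1 (valence 4) → 3 H
Total hydrogens: 21.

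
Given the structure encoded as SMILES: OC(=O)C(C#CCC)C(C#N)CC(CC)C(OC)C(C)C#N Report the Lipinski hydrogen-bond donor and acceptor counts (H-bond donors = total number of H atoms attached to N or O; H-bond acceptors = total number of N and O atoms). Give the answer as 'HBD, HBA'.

1, 5

Donors: find every N or O and count the H atoms it carries.
  atom 1 (O): bond orders sum to 1 → 1 H
  atom 3 (O): bond orders sum to 2 → 0 H
  atom 11 (N): bond orders sum to 3 → 0 H
  atom 17 (O): bond orders sum to 2 → 0 H
  atom 22 (N): bond orders sum to 3 → 0 H
Lipinski HBD = 1.
Acceptors: N atoms = 2, O atoms = 3 → HBA = 5.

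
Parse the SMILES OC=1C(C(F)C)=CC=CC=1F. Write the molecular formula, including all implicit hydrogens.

C8H8F2O

Walk through each heavy atom and fill implicit hydrogens from standard valence (C 4, N 3, O 2, S 2, halogen 1):
  atom 1: O, bond orders sum to 1 (valence 2) → 1 H
  atom 2: C, bond orders sum to 4 (valence 4) → 0 H
  atom 3: C, bond orders sum to 4 (valence 4) → 0 H
  atom 4: C, bond orders sum to 3 (valence 4) → 1 H
  atom 5: F (halogen, monovalent) → 0 H
  atom 6: C, bond orders sum to 1 (valence 4) → 3 H
  atom 7: C, bond orders sum to 3 (valence 4) → 1 H
  atom 8: C, bond orders sum to 3 (valence 4) → 1 H
  atom 9: C, bond orders sum to 3 (valence 4) → 1 H
  atom 10: C, bond orders sum to 4 (valence 4) → 0 H
  atom 11: F (halogen, monovalent) → 0 H
Totals → C:8, H:8, F:2, O:1.
In Hill order: C8H8F2O.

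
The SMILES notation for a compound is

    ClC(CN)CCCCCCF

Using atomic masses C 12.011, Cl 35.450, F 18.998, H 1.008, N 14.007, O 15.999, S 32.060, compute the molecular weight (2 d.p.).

181.68 g/mol

First, the molecular formula is C8H17ClFN (counting implicit H from valence).
  C: 8 × 12.011 = 96.088
  Cl: 1 × 35.450 = 35.450
  F: 1 × 18.998 = 18.998
  H: 17 × 1.008 = 17.136
  N: 1 × 14.007 = 14.007
Sum: 8×12.011 + 1×35.450 + 1×18.998 + 17×1.008 + 1×14.007 = 181.679 → 181.68 g/mol.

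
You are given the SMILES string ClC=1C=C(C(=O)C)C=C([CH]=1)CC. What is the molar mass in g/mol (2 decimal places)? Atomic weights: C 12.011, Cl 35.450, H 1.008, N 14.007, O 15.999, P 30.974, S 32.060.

182.65 g/mol

First, the molecular formula is C10H11ClO (counting implicit H from valence).
  C: 10 × 12.011 = 120.110
  Cl: 1 × 35.450 = 35.450
  H: 11 × 1.008 = 11.088
  O: 1 × 15.999 = 15.999
Sum: 10×12.011 + 1×35.450 + 11×1.008 + 1×15.999 = 182.647 → 182.65 g/mol.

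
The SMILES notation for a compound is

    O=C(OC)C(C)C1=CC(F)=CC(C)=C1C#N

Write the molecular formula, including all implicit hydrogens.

Walk through each heavy atom and fill implicit hydrogens from standard valence (C 4, N 3, O 2, S 2, halogen 1):
  atom 1: O, bond orders sum to 2 (valence 2) → 0 H
  atom 2: C, bond orders sum to 4 (valence 4) → 0 H
  atom 3: O, bond orders sum to 2 (valence 2) → 0 H
  atom 4: C, bond orders sum to 1 (valence 4) → 3 H
  atom 5: C, bond orders sum to 3 (valence 4) → 1 H
  atom 6: C, bond orders sum to 1 (valence 4) → 3 H
  atom 7: C, bond orders sum to 4 (valence 4) → 0 H
  atom 8: C, bond orders sum to 3 (valence 4) → 1 H
  atom 9: C, bond orders sum to 4 (valence 4) → 0 H
  atom 10: F (halogen, monovalent) → 0 H
  atom 11: C, bond orders sum to 3 (valence 4) → 1 H
  atom 12: C, bond orders sum to 4 (valence 4) → 0 H
  atom 13: C, bond orders sum to 1 (valence 4) → 3 H
  atom 14: C, bond orders sum to 4 (valence 4) → 0 H
  atom 15: C, bond orders sum to 4 (valence 4) → 0 H
  atom 16: N, bond orders sum to 3 (valence 3) → 0 H
Totals → C:12, H:12, F:1, N:1, O:2.
In Hill order: C12H12FNO2.

C12H12FNO2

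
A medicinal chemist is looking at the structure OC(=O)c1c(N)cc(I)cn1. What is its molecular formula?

C6H5IN2O2

Walk through each heavy atom and fill implicit hydrogens from standard valence (C 4, N 3, O 2, S 2, halogen 1); for lowercase aromatic atoms, an aromatic c carries 1 H when it has two neighbours and 0 H with three, and aromatic n carries 0 H:
  atom 1: O, bond orders sum to 1 (valence 2) → 1 H
  atom 2: C, bond orders sum to 4 (valence 4) → 0 H
  atom 3: O, bond orders sum to 2 (valence 2) → 0 H
  atom 4: aromatic c, 3 neighbours → 0 H
  atom 5: aromatic c, 3 neighbours → 0 H
  atom 6: N, bond orders sum to 1 (valence 3) → 2 H
  atom 7: aromatic c, 2 neighbours → 1 H
  atom 8: aromatic c, 3 neighbours → 0 H
  atom 9: I (halogen, monovalent) → 0 H
  atom 10: aromatic c, 2 neighbours → 1 H
  atom 11: aromatic n, 2 neighbours → 0 H
Totals → C:6, H:5, I:1, N:2, O:2.
In Hill order: C6H5IN2O2.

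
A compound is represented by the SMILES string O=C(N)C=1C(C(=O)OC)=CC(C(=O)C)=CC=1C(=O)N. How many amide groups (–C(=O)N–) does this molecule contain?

2

The amide motif appears at heavy-atom positions 2, 17 in the SMILES.
Other groups present: 1 ester, 1 ketone.
Amide count: 2.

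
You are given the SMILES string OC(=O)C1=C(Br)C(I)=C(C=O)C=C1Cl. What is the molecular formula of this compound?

Walk through each heavy atom and fill implicit hydrogens from standard valence (C 4, N 3, O 2, S 2, halogen 1):
  atom 1: O, bond orders sum to 1 (valence 2) → 1 H
  atom 2: C, bond orders sum to 4 (valence 4) → 0 H
  atom 3: O, bond orders sum to 2 (valence 2) → 0 H
  atom 4: C, bond orders sum to 4 (valence 4) → 0 H
  atom 5: C, bond orders sum to 4 (valence 4) → 0 H
  atom 6: Br (halogen, monovalent) → 0 H
  atom 7: C, bond orders sum to 4 (valence 4) → 0 H
  atom 8: I (halogen, monovalent) → 0 H
  atom 9: C, bond orders sum to 4 (valence 4) → 0 H
  atom 10: C, bond orders sum to 3 (valence 4) → 1 H
  atom 11: O, bond orders sum to 2 (valence 2) → 0 H
  atom 12: C, bond orders sum to 3 (valence 4) → 1 H
  atom 13: C, bond orders sum to 4 (valence 4) → 0 H
  atom 14: Cl (halogen, monovalent) → 0 H
Totals → C:8, H:3, Br:1, Cl:1, I:1, O:3.
In Hill order: C8H3BrClIO3.

C8H3BrClIO3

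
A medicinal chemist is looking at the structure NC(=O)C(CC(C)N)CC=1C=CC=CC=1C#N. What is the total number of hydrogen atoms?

17

Walk through each heavy atom and fill implicit hydrogens from standard valence (C 4, N 3, O 2, S 2, halogen 1):
  atom 1: N, bond orders sum to 1 (valence 3) → 2 H
  atom 2: C, bond orders sum to 4 (valence 4) → 0 H
  atom 3: O, bond orders sum to 2 (valence 2) → 0 H
  atom 4: C, bond orders sum to 3 (valence 4) → 1 H
  atom 5: C, bond orders sum to 2 (valence 4) → 2 H
  atom 6: C, bond orders sum to 3 (valence 4) → 1 H
  atom 7: C, bond orders sum to 1 (valence 4) → 3 H
  atom 8: N, bond orders sum to 1 (valence 3) → 2 H
  atom 9: C, bond orders sum to 2 (valence 4) → 2 H
  atom 10: C, bond orders sum to 4 (valence 4) → 0 H
  atom 11: C, bond orders sum to 3 (valence 4) → 1 H
  atom 12: C, bond orders sum to 3 (valence 4) → 1 H
  atom 13: C, bond orders sum to 3 (valence 4) → 1 H
  atom 14: C, bond orders sum to 3 (valence 4) → 1 H
  atom 15: C, bond orders sum to 4 (valence 4) → 0 H
  atom 16: C, bond orders sum to 4 (valence 4) → 0 H
  atom 17: N, bond orders sum to 3 (valence 3) → 0 H
Total hydrogens: 17.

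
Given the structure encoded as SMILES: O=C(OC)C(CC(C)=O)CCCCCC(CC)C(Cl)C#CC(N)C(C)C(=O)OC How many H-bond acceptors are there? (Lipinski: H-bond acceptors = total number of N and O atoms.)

6

N atoms: 1; O atoms: 5.
Lipinski HBA = 1 + 5 = 6.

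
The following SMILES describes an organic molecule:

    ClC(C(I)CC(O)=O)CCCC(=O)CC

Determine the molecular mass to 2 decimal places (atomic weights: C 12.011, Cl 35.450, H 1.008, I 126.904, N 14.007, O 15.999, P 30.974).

First, the molecular formula is C10H16ClIO3 (counting implicit H from valence).
  C: 10 × 12.011 = 120.110
  Cl: 1 × 35.450 = 35.450
  H: 16 × 1.008 = 16.128
  I: 1 × 126.904 = 126.904
  O: 3 × 15.999 = 47.997
Sum: 10×12.011 + 1×35.450 + 16×1.008 + 1×126.904 + 3×15.999 = 346.589 → 346.59 g/mol.

346.59 g/mol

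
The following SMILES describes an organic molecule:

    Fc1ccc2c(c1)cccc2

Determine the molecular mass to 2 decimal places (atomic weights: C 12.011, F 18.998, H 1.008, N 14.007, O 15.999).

146.16 g/mol

First, the molecular formula is C10H7F (counting implicit H from valence).
  C: 10 × 12.011 = 120.110
  F: 1 × 18.998 = 18.998
  H: 7 × 1.008 = 7.056
Sum: 10×12.011 + 1×18.998 + 7×1.008 = 146.164 → 146.16 g/mol.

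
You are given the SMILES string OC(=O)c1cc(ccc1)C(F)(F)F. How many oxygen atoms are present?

2

Scan the SMILES for O atoms (remember two-letter symbols like Cl and Br are single atoms).
Oxygen count: 2.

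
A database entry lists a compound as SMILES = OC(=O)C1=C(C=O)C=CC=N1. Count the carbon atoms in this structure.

7

Count every carbon token in the SMILES (each C, including those in ring-closure positions and inside branches).
Carbon count: 7.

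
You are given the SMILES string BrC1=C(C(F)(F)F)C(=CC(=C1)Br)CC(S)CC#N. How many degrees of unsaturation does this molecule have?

Degree of unsaturation = (number of rings) + (number of π bonds).
Ring closures in the SMILES: 1.
π bonds: 3 double bonds (each 1 DoU), 1 triple bond (each 2 DoU) → 5 DoU from unsaturation.
Total DoU = 1 + 5 = 6.

6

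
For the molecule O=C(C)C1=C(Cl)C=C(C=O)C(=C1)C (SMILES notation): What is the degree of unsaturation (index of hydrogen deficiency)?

6

Degree of unsaturation = (number of rings) + (number of π bonds).
Ring closures in the SMILES: 1.
π bonds: 5 double bonds (each 1 DoU) → 5 DoU from unsaturation.
Total DoU = 1 + 5 = 6.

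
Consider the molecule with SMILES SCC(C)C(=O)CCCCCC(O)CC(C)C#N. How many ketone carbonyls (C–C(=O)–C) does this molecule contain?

1

The ketone motif appears at heavy-atom position 5 in the SMILES.
Other groups present: 1 hydroxyl, 1 nitrile, 1 thiol.
Ketone count: 1.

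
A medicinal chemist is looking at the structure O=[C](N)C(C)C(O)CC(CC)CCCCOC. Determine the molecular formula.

C13H27NO3

Walk through each heavy atom and fill implicit hydrogens from standard valence (C 4, N 3, O 2, S 2, halogen 1):
  atom 1: O, bond orders sum to 2 (valence 2) → 0 H
  atom 2: C with explicit H count 0
  atom 3: N, bond orders sum to 1 (valence 3) → 2 H
  atom 4: C, bond orders sum to 3 (valence 4) → 1 H
  atom 5: C, bond orders sum to 1 (valence 4) → 3 H
  atom 6: C, bond orders sum to 3 (valence 4) → 1 H
  atom 7: O, bond orders sum to 1 (valence 2) → 1 H
  atom 8: C, bond orders sum to 2 (valence 4) → 2 H
  atom 9: C, bond orders sum to 3 (valence 4) → 1 H
  atom 10: C, bond orders sum to 2 (valence 4) → 2 H
  atom 11: C, bond orders sum to 1 (valence 4) → 3 H
  atom 12: C, bond orders sum to 2 (valence 4) → 2 H
  atom 13: C, bond orders sum to 2 (valence 4) → 2 H
  atom 14: C, bond orders sum to 2 (valence 4) → 2 H
  atom 15: C, bond orders sum to 2 (valence 4) → 2 H
  atom 16: O, bond orders sum to 2 (valence 2) → 0 H
  atom 17: C, bond orders sum to 1 (valence 4) → 3 H
Totals → C:13, H:27, N:1, O:3.
In Hill order: C13H27NO3.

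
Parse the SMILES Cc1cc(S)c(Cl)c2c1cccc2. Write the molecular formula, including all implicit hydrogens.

C11H9ClS

Walk through each heavy atom and fill implicit hydrogens from standard valence (C 4, N 3, O 2, S 2, halogen 1); for lowercase aromatic atoms, an aromatic c carries 1 H when it has two neighbours and 0 H with three, and aromatic n carries 0 H:
  atom 1: C, bond orders sum to 1 (valence 4) → 3 H
  atom 2: aromatic c, 3 neighbours → 0 H
  atom 3: aromatic c, 2 neighbours → 1 H
  atom 4: aromatic c, 3 neighbours → 0 H
  atom 5: S, bond orders sum to 1 (valence 2) → 1 H
  atom 6: aromatic c, 3 neighbours → 0 H
  atom 7: Cl (halogen, monovalent) → 0 H
  atom 8: aromatic c, 3 neighbours → 0 H
  atom 9: aromatic c, 3 neighbours → 0 H
  atom 10: aromatic c, 2 neighbours → 1 H
  atom 11: aromatic c, 2 neighbours → 1 H
  atom 12: aromatic c, 2 neighbours → 1 H
  atom 13: aromatic c, 2 neighbours → 1 H
Totals → C:11, H:9, Cl:1, S:1.
In Hill order: C11H9ClS.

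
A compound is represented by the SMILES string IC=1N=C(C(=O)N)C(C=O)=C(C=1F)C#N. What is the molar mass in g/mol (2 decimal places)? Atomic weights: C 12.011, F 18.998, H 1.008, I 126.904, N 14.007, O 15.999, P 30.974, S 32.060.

319.03 g/mol

First, the molecular formula is C8H3FIN3O2 (counting implicit H from valence).
  C: 8 × 12.011 = 96.088
  F: 1 × 18.998 = 18.998
  H: 3 × 1.008 = 3.024
  I: 1 × 126.904 = 126.904
  N: 3 × 14.007 = 42.021
  O: 2 × 15.999 = 31.998
Sum: 8×12.011 + 1×18.998 + 3×1.008 + 1×126.904 + 3×14.007 + 2×15.999 = 319.033 → 319.03 g/mol.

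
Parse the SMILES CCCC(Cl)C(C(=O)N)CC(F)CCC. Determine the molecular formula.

Walk through each heavy atom and fill implicit hydrogens from standard valence (C 4, N 3, O 2, S 2, halogen 1):
  atom 1: C, bond orders sum to 1 (valence 4) → 3 H
  atom 2: C, bond orders sum to 2 (valence 4) → 2 H
  atom 3: C, bond orders sum to 2 (valence 4) → 2 H
  atom 4: C, bond orders sum to 3 (valence 4) → 1 H
  atom 5: Cl (halogen, monovalent) → 0 H
  atom 6: C, bond orders sum to 3 (valence 4) → 1 H
  atom 7: C, bond orders sum to 4 (valence 4) → 0 H
  atom 8: O, bond orders sum to 2 (valence 2) → 0 H
  atom 9: N, bond orders sum to 1 (valence 3) → 2 H
  atom 10: C, bond orders sum to 2 (valence 4) → 2 H
  atom 11: C, bond orders sum to 3 (valence 4) → 1 H
  atom 12: F (halogen, monovalent) → 0 H
  atom 13: C, bond orders sum to 2 (valence 4) → 2 H
  atom 14: C, bond orders sum to 2 (valence 4) → 2 H
  atom 15: C, bond orders sum to 1 (valence 4) → 3 H
Totals → C:11, H:21, Cl:1, F:1, N:1, O:1.

C11H21ClFNO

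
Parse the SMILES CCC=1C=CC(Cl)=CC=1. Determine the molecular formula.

C8H9Cl

Walk through each heavy atom and fill implicit hydrogens from standard valence (C 4, N 3, O 2, S 2, halogen 1):
  atom 1: C, bond orders sum to 1 (valence 4) → 3 H
  atom 2: C, bond orders sum to 2 (valence 4) → 2 H
  atom 3: C, bond orders sum to 4 (valence 4) → 0 H
  atom 4: C, bond orders sum to 3 (valence 4) → 1 H
  atom 5: C, bond orders sum to 3 (valence 4) → 1 H
  atom 6: C, bond orders sum to 4 (valence 4) → 0 H
  atom 7: Cl (halogen, monovalent) → 0 H
  atom 8: C, bond orders sum to 3 (valence 4) → 1 H
  atom 9: C, bond orders sum to 3 (valence 4) → 1 H
Totals → C:8, H:9, Cl:1.
In Hill order: C8H9Cl.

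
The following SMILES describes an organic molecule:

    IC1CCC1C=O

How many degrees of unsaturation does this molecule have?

2

Molecular formula: C5H7IO.
DoU = (2C + 2 + N − H − X) / 2, where X is the halogen count and O/S are ignored.
    = (2·5 + 2 + 0 − 7 − 1) / 2 = 4 / 2 = 2.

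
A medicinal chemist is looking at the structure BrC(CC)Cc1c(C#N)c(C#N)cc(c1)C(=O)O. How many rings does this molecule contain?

In SMILES, each pair of matching ring-closure digits denotes one ring-closing bond; the number of such bonds equals the number of independent rings.
Ring-closure bonds here: 1.

1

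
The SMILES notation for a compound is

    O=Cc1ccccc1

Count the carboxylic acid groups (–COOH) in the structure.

Scan the SMILES for the carboxylic acid motif — none present.
Groups that are present: 1 aldehyde.

0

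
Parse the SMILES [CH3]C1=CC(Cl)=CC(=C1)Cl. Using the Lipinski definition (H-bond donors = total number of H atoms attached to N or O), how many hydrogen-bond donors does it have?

0

Donors: find every N or O and count the H atoms it carries.
  (no N or O atoms present)
Lipinski HBD = 0.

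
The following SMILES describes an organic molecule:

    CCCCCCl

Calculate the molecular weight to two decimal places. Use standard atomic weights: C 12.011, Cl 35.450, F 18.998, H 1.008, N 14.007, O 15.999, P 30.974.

106.59 g/mol

First, the molecular formula is C5H11Cl (counting implicit H from valence).
  C: 5 × 12.011 = 60.055
  Cl: 1 × 35.450 = 35.450
  H: 11 × 1.008 = 11.088
Sum: 5×12.011 + 1×35.450 + 11×1.008 = 106.593 → 106.59 g/mol.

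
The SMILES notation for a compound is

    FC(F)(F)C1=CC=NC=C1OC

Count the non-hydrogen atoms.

12

Every atom symbol written in the SMILES (organic subset) is one heavy atom; implicit H are not written.
Heavy atoms by element → C:7, F:3, N:1, O:1.
Total: 12.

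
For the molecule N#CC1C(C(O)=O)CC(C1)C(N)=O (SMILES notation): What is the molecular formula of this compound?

Walk through each heavy atom and fill implicit hydrogens from standard valence (C 4, N 3, O 2, S 2, halogen 1):
  atom 1: N, bond orders sum to 3 (valence 3) → 0 H
  atom 2: C, bond orders sum to 4 (valence 4) → 0 H
  atom 3: C, bond orders sum to 3 (valence 4) → 1 H
  atom 4: C, bond orders sum to 3 (valence 4) → 1 H
  atom 5: C, bond orders sum to 4 (valence 4) → 0 H
  atom 6: O, bond orders sum to 1 (valence 2) → 1 H
  atom 7: O, bond orders sum to 2 (valence 2) → 0 H
  atom 8: C, bond orders sum to 2 (valence 4) → 2 H
  atom 9: C, bond orders sum to 3 (valence 4) → 1 H
  atom 10: C, bond orders sum to 2 (valence 4) → 2 H
  atom 11: C, bond orders sum to 4 (valence 4) → 0 H
  atom 12: N, bond orders sum to 1 (valence 3) → 2 H
  atom 13: O, bond orders sum to 2 (valence 2) → 0 H
Totals → C:8, H:10, N:2, O:3.

C8H10N2O3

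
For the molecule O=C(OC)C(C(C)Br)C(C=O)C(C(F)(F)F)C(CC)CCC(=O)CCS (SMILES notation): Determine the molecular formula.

C17H26BrF3O4S

Walk through each heavy atom and fill implicit hydrogens from standard valence (C 4, N 3, O 2, S 2, halogen 1):
  atom 1: O, bond orders sum to 2 (valence 2) → 0 H
  atom 2: C, bond orders sum to 4 (valence 4) → 0 H
  atom 3: O, bond orders sum to 2 (valence 2) → 0 H
  atom 4: C, bond orders sum to 1 (valence 4) → 3 H
  atom 5: C, bond orders sum to 3 (valence 4) → 1 H
  atom 6: C, bond orders sum to 3 (valence 4) → 1 H
  atom 7: C, bond orders sum to 1 (valence 4) → 3 H
  atom 8: Br (halogen, monovalent) → 0 H
  atom 9: C, bond orders sum to 3 (valence 4) → 1 H
  atom 10: C, bond orders sum to 3 (valence 4) → 1 H
  atom 11: O, bond orders sum to 2 (valence 2) → 0 H
  atom 12: C, bond orders sum to 3 (valence 4) → 1 H
  atom 13: C, bond orders sum to 4 (valence 4) → 0 H
  atom 14: F (halogen, monovalent) → 0 H
  atom 15: F (halogen, monovalent) → 0 H
  atom 16: F (halogen, monovalent) → 0 H
  atom 17: C, bond orders sum to 3 (valence 4) → 1 H
  atom 18: C, bond orders sum to 2 (valence 4) → 2 H
  atom 19: C, bond orders sum to 1 (valence 4) → 3 H
  atom 20: C, bond orders sum to 2 (valence 4) → 2 H
  atom 21: C, bond orders sum to 2 (valence 4) → 2 H
  atom 22: C, bond orders sum to 4 (valence 4) → 0 H
  atom 23: O, bond orders sum to 2 (valence 2) → 0 H
  atom 24: C, bond orders sum to 2 (valence 4) → 2 H
  atom 25: C, bond orders sum to 2 (valence 4) → 2 H
  atom 26: S, bond orders sum to 1 (valence 2) → 1 H
Totals → C:17, H:26, Br:1, F:3, O:4, S:1.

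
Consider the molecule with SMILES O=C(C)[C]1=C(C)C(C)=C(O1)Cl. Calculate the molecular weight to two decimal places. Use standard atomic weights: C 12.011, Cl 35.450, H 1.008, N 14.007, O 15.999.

172.61 g/mol

First, the molecular formula is C8H9ClO2 (counting implicit H from valence).
  C: 8 × 12.011 = 96.088
  Cl: 1 × 35.450 = 35.450
  H: 9 × 1.008 = 9.072
  O: 2 × 15.999 = 31.998
Sum: 8×12.011 + 1×35.450 + 9×1.008 + 2×15.999 = 172.608 → 172.61 g/mol.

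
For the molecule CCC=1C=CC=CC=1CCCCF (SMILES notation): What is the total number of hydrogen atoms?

17

Walk through each heavy atom and fill implicit hydrogens from standard valence (C 4, N 3, O 2, S 2, halogen 1):
  atom 1: C, bond orders sum to 1 (valence 4) → 3 H
  atom 2: C, bond orders sum to 2 (valence 4) → 2 H
  atom 3: C, bond orders sum to 4 (valence 4) → 0 H
  atom 4: C, bond orders sum to 3 (valence 4) → 1 H
  atom 5: C, bond orders sum to 3 (valence 4) → 1 H
  atom 6: C, bond orders sum to 3 (valence 4) → 1 H
  atom 7: C, bond orders sum to 3 (valence 4) → 1 H
  atom 8: C, bond orders sum to 4 (valence 4) → 0 H
  atom 9: C, bond orders sum to 2 (valence 4) → 2 H
  atom 10: C, bond orders sum to 2 (valence 4) → 2 H
  atom 11: C, bond orders sum to 2 (valence 4) → 2 H
  atom 12: C, bond orders sum to 2 (valence 4) → 2 H
  atom 13: F (halogen, monovalent) → 0 H
Total hydrogens: 17.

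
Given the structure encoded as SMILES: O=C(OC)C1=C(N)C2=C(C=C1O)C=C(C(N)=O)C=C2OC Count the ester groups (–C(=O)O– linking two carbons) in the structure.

1

The ester motif appears at heavy-atom position 2 in the SMILES.
Other groups present: 1 amide, 1 ether, 1 hydroxyl, 1 primary amine.
Ester count: 1.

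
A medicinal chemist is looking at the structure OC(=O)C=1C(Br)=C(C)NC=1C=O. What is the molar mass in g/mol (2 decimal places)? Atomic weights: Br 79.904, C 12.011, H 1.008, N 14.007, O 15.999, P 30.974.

232.03 g/mol

First, the molecular formula is C7H6BrNO3 (counting implicit H from valence).
  Br: 1 × 79.904 = 79.904
  C: 7 × 12.011 = 84.077
  H: 6 × 1.008 = 6.048
  N: 1 × 14.007 = 14.007
  O: 3 × 15.999 = 47.997
Sum: 1×79.904 + 7×12.011 + 6×1.008 + 1×14.007 + 3×15.999 = 232.033 → 232.03 g/mol.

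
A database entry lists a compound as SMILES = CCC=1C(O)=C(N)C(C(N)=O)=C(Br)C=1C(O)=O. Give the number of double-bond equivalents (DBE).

Degree of unsaturation = (number of rings) + (number of π bonds).
Ring closures in the SMILES: 1.
π bonds: 5 double bonds (each 1 DoU) → 5 DoU from unsaturation.
Total DoU = 1 + 5 = 6.

6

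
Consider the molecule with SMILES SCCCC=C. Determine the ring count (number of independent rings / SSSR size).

0

In SMILES, each pair of matching ring-closure digits denotes one ring-closing bond; the number of such bonds equals the number of independent rings.
Ring-closure bonds here: 0.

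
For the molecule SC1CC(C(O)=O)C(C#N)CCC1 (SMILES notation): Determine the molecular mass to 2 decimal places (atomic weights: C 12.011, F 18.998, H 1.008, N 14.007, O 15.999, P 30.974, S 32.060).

199.27 g/mol

First, the molecular formula is C9H13NO2S (counting implicit H from valence).
  C: 9 × 12.011 = 108.099
  H: 13 × 1.008 = 13.104
  N: 1 × 14.007 = 14.007
  O: 2 × 15.999 = 31.998
  S: 1 × 32.060 = 32.060
Sum: 9×12.011 + 13×1.008 + 1×14.007 + 2×15.999 + 1×32.060 = 199.268 → 199.27 g/mol.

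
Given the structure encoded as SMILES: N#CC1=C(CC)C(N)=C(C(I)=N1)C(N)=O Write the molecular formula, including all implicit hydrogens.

C9H9IN4O

Walk through each heavy atom and fill implicit hydrogens from standard valence (C 4, N 3, O 2, S 2, halogen 1):
  atom 1: N, bond orders sum to 3 (valence 3) → 0 H
  atom 2: C, bond orders sum to 4 (valence 4) → 0 H
  atom 3: C, bond orders sum to 4 (valence 4) → 0 H
  atom 4: C, bond orders sum to 4 (valence 4) → 0 H
  atom 5: C, bond orders sum to 2 (valence 4) → 2 H
  atom 6: C, bond orders sum to 1 (valence 4) → 3 H
  atom 7: C, bond orders sum to 4 (valence 4) → 0 H
  atom 8: N, bond orders sum to 1 (valence 3) → 2 H
  atom 9: C, bond orders sum to 4 (valence 4) → 0 H
  atom 10: C, bond orders sum to 4 (valence 4) → 0 H
  atom 11: I (halogen, monovalent) → 0 H
  atom 12: N, bond orders sum to 3 (valence 3) → 0 H
  atom 13: C, bond orders sum to 4 (valence 4) → 0 H
  atom 14: N, bond orders sum to 1 (valence 3) → 2 H
  atom 15: O, bond orders sum to 2 (valence 2) → 0 H
Totals → C:9, H:9, I:1, N:4, O:1.
In Hill order: C9H9IN4O.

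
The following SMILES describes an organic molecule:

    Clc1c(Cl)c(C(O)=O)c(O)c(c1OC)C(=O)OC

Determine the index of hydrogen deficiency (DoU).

6

Molecular formula: C10H8Cl2O6.
DoU = (2C + 2 + N − H − X) / 2, where X is the halogen count and O/S are ignored.
    = (2·10 + 2 + 0 − 8 − 2) / 2 = 12 / 2 = 6.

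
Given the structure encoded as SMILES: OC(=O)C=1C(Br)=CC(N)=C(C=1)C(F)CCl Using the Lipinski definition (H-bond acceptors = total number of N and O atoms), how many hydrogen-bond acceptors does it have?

N atoms: 1; O atoms: 2.
Lipinski HBA = 1 + 2 = 3.

3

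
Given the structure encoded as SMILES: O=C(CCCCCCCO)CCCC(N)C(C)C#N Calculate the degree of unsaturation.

Degree of unsaturation = (number of rings) + (number of π bonds).
Ring closures in the SMILES: 0.
π bonds: 1 double bond (each 1 DoU), 1 triple bond (each 2 DoU) → 3 DoU from unsaturation.
Total DoU = 0 + 3 = 3.

3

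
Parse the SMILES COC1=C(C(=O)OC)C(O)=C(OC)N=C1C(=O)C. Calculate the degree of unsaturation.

6

Molecular formula: C11H13NO6.
DoU = (2C + 2 + N − H − X) / 2, where X is the halogen count and O/S are ignored.
    = (2·11 + 2 + 1 − 13 − 0) / 2 = 12 / 2 = 6.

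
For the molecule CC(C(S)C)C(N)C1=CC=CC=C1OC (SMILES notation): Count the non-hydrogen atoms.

15

Every atom symbol written in the SMILES (organic subset) is one heavy atom; implicit H are not written.
Heavy atoms by element → C:12, N:1, O:1, S:1.
Total: 15.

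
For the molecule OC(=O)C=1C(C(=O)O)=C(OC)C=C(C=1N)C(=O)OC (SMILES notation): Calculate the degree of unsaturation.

7

Molecular formula: C11H11NO7.
DoU = (2C + 2 + N − H − X) / 2, where X is the halogen count and O/S are ignored.
    = (2·11 + 2 + 1 − 11 − 0) / 2 = 14 / 2 = 7.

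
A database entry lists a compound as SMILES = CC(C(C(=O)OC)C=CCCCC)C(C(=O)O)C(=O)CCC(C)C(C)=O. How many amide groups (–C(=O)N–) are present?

Scan the SMILES for the amide motif — none present.
Groups that are present: 1 alkene, 1 carboxylic acid, 1 ester, 2 ketone.

0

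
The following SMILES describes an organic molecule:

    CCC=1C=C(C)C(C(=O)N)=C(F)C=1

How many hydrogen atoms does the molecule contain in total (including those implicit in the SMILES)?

Walk through each heavy atom and fill implicit hydrogens from standard valence (C 4, N 3, O 2, S 2, halogen 1):
  atom 1: C, bond orders sum to 1 (valence 4) → 3 H
  atom 2: C, bond orders sum to 2 (valence 4) → 2 H
  atom 3: C, bond orders sum to 4 (valence 4) → 0 H
  atom 4: C, bond orders sum to 3 (valence 4) → 1 H
  atom 5: C, bond orders sum to 4 (valence 4) → 0 H
  atom 6: C, bond orders sum to 1 (valence 4) → 3 H
  atom 7: C, bond orders sum to 4 (valence 4) → 0 H
  atom 8: C, bond orders sum to 4 (valence 4) → 0 H
  atom 9: O, bond orders sum to 2 (valence 2) → 0 H
  atom 10: N, bond orders sum to 1 (valence 3) → 2 H
  atom 11: C, bond orders sum to 4 (valence 4) → 0 H
  atom 12: F (halogen, monovalent) → 0 H
  atom 13: C, bond orders sum to 3 (valence 4) → 1 H
Total hydrogens: 12.

12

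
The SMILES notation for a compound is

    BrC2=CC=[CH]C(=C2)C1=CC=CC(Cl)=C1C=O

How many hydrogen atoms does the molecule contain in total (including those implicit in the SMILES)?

8

Walk through each heavy atom and fill implicit hydrogens from standard valence (C 4, N 3, O 2, S 2, halogen 1):
  atom 1: Br (halogen, monovalent) → 0 H
  atom 2: C, bond orders sum to 4 (valence 4) → 0 H
  atom 3: C, bond orders sum to 3 (valence 4) → 1 H
  atom 4: C, bond orders sum to 3 (valence 4) → 1 H
  atom 5: C with explicit H count 1
  atom 6: C, bond orders sum to 4 (valence 4) → 0 H
  atom 7: C, bond orders sum to 3 (valence 4) → 1 H
  atom 8: C, bond orders sum to 4 (valence 4) → 0 H
  atom 9: C, bond orders sum to 3 (valence 4) → 1 H
  atom 10: C, bond orders sum to 3 (valence 4) → 1 H
  atom 11: C, bond orders sum to 3 (valence 4) → 1 H
  atom 12: C, bond orders sum to 4 (valence 4) → 0 H
  atom 13: Cl (halogen, monovalent) → 0 H
  atom 14: C, bond orders sum to 4 (valence 4) → 0 H
  atom 15: C, bond orders sum to 3 (valence 4) → 1 H
  atom 16: O, bond orders sum to 2 (valence 2) → 0 H
Total hydrogens: 8.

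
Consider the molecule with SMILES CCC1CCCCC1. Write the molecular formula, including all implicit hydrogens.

Walk through each heavy atom and fill implicit hydrogens from standard valence (C 4, N 3, O 2, S 2, halogen 1):
  atom 1: C, bond orders sum to 1 (valence 4) → 3 H
  atom 2: C, bond orders sum to 2 (valence 4) → 2 H
  atom 3: C, bond orders sum to 3 (valence 4) → 1 H
  atom 4: C, bond orders sum to 2 (valence 4) → 2 H
  atom 5: C, bond orders sum to 2 (valence 4) → 2 H
  atom 6: C, bond orders sum to 2 (valence 4) → 2 H
  atom 7: C, bond orders sum to 2 (valence 4) → 2 H
  atom 8: C, bond orders sum to 2 (valence 4) → 2 H
Totals → C:8, H:16.

C8H16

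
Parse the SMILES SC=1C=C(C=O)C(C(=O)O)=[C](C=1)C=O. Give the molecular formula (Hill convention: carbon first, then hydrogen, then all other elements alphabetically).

Walk through each heavy atom and fill implicit hydrogens from standard valence (C 4, N 3, O 2, S 2, halogen 1):
  atom 1: S, bond orders sum to 1 (valence 2) → 1 H
  atom 2: C, bond orders sum to 4 (valence 4) → 0 H
  atom 3: C, bond orders sum to 3 (valence 4) → 1 H
  atom 4: C, bond orders sum to 4 (valence 4) → 0 H
  atom 5: C, bond orders sum to 3 (valence 4) → 1 H
  atom 6: O, bond orders sum to 2 (valence 2) → 0 H
  atom 7: C, bond orders sum to 4 (valence 4) → 0 H
  atom 8: C, bond orders sum to 4 (valence 4) → 0 H
  atom 9: O, bond orders sum to 2 (valence 2) → 0 H
  atom 10: O, bond orders sum to 1 (valence 2) → 1 H
  atom 11: C with explicit H count 0
  atom 12: C, bond orders sum to 3 (valence 4) → 1 H
  atom 13: C, bond orders sum to 3 (valence 4) → 1 H
  atom 14: O, bond orders sum to 2 (valence 2) → 0 H
Totals → C:9, H:6, O:4, S:1.
In Hill order: C9H6O4S.

C9H6O4S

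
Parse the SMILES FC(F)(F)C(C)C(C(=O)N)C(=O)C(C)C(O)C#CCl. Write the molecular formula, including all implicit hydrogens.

Walk through each heavy atom and fill implicit hydrogens from standard valence (C 4, N 3, O 2, S 2, halogen 1):
  atom 1: F (halogen, monovalent) → 0 H
  atom 2: C, bond orders sum to 4 (valence 4) → 0 H
  atom 3: F (halogen, monovalent) → 0 H
  atom 4: F (halogen, monovalent) → 0 H
  atom 5: C, bond orders sum to 3 (valence 4) → 1 H
  atom 6: C, bond orders sum to 1 (valence 4) → 3 H
  atom 7: C, bond orders sum to 3 (valence 4) → 1 H
  atom 8: C, bond orders sum to 4 (valence 4) → 0 H
  atom 9: O, bond orders sum to 2 (valence 2) → 0 H
  atom 10: N, bond orders sum to 1 (valence 3) → 2 H
  atom 11: C, bond orders sum to 4 (valence 4) → 0 H
  atom 12: O, bond orders sum to 2 (valence 2) → 0 H
  atom 13: C, bond orders sum to 3 (valence 4) → 1 H
  atom 14: C, bond orders sum to 1 (valence 4) → 3 H
  atom 15: C, bond orders sum to 3 (valence 4) → 1 H
  atom 16: O, bond orders sum to 1 (valence 2) → 1 H
  atom 17: C, bond orders sum to 4 (valence 4) → 0 H
  atom 18: C, bond orders sum to 4 (valence 4) → 0 H
  atom 19: Cl (halogen, monovalent) → 0 H
Totals → C:11, H:13, Cl:1, F:3, N:1, O:3.

C11H13ClF3NO3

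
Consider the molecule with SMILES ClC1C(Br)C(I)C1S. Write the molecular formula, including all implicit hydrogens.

Walk through each heavy atom and fill implicit hydrogens from standard valence (C 4, N 3, O 2, S 2, halogen 1):
  atom 1: Cl (halogen, monovalent) → 0 H
  atom 2: C, bond orders sum to 3 (valence 4) → 1 H
  atom 3: C, bond orders sum to 3 (valence 4) → 1 H
  atom 4: Br (halogen, monovalent) → 0 H
  atom 5: C, bond orders sum to 3 (valence 4) → 1 H
  atom 6: I (halogen, monovalent) → 0 H
  atom 7: C, bond orders sum to 3 (valence 4) → 1 H
  atom 8: S, bond orders sum to 1 (valence 2) → 1 H
Totals → C:4, H:5, Br:1, Cl:1, I:1, S:1.

C4H5BrClIS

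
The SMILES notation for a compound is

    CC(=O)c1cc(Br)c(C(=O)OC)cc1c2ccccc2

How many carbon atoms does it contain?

16

Count every carbon token in the SMILES (each C, including those in ring-closure positions and inside branches).
Carbon count: 16.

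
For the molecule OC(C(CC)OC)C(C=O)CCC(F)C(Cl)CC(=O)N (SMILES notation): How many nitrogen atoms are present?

1

Scan the SMILES for N atoms (remember two-letter symbols like Cl and Br are single atoms).
Nitrogen count: 1.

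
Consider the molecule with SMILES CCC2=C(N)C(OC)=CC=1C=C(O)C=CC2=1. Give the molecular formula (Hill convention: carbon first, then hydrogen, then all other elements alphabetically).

C13H15NO2

Walk through each heavy atom and fill implicit hydrogens from standard valence (C 4, N 3, O 2, S 2, halogen 1):
  atom 1: C, bond orders sum to 1 (valence 4) → 3 H
  atom 2: C, bond orders sum to 2 (valence 4) → 2 H
  atom 3: C, bond orders sum to 4 (valence 4) → 0 H
  atom 4: C, bond orders sum to 4 (valence 4) → 0 H
  atom 5: N, bond orders sum to 1 (valence 3) → 2 H
  atom 6: C, bond orders sum to 4 (valence 4) → 0 H
  atom 7: O, bond orders sum to 2 (valence 2) → 0 H
  atom 8: C, bond orders sum to 1 (valence 4) → 3 H
  atom 9: C, bond orders sum to 3 (valence 4) → 1 H
  atom 10: C, bond orders sum to 4 (valence 4) → 0 H
  atom 11: C, bond orders sum to 3 (valence 4) → 1 H
  atom 12: C, bond orders sum to 4 (valence 4) → 0 H
  atom 13: O, bond orders sum to 1 (valence 2) → 1 H
  atom 14: C, bond orders sum to 3 (valence 4) → 1 H
  atom 15: C, bond orders sum to 3 (valence 4) → 1 H
  atom 16: C, bond orders sum to 4 (valence 4) → 0 H
Totals → C:13, H:15, N:1, O:2.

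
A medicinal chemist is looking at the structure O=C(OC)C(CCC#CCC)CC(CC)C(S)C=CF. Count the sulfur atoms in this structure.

1

Scan the SMILES for S atoms (remember two-letter symbols like Cl and Br are single atoms).
Sulfur count: 1.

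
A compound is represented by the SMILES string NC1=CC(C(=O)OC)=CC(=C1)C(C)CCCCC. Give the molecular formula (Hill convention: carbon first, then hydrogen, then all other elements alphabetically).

C15H23NO2

Walk through each heavy atom and fill implicit hydrogens from standard valence (C 4, N 3, O 2, S 2, halogen 1):
  atom 1: N, bond orders sum to 1 (valence 3) → 2 H
  atom 2: C, bond orders sum to 4 (valence 4) → 0 H
  atom 3: C, bond orders sum to 3 (valence 4) → 1 H
  atom 4: C, bond orders sum to 4 (valence 4) → 0 H
  atom 5: C, bond orders sum to 4 (valence 4) → 0 H
  atom 6: O, bond orders sum to 2 (valence 2) → 0 H
  atom 7: O, bond orders sum to 2 (valence 2) → 0 H
  atom 8: C, bond orders sum to 1 (valence 4) → 3 H
  atom 9: C, bond orders sum to 3 (valence 4) → 1 H
  atom 10: C, bond orders sum to 4 (valence 4) → 0 H
  atom 11: C, bond orders sum to 3 (valence 4) → 1 H
  atom 12: C, bond orders sum to 3 (valence 4) → 1 H
  atom 13: C, bond orders sum to 1 (valence 4) → 3 H
  atom 14: C, bond orders sum to 2 (valence 4) → 2 H
  atom 15: C, bond orders sum to 2 (valence 4) → 2 H
  atom 16: C, bond orders sum to 2 (valence 4) → 2 H
  atom 17: C, bond orders sum to 2 (valence 4) → 2 H
  atom 18: C, bond orders sum to 1 (valence 4) → 3 H
Totals → C:15, H:23, N:1, O:2.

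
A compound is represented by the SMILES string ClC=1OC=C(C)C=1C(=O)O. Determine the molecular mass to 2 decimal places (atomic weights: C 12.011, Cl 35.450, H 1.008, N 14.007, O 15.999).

160.55 g/mol

First, the molecular formula is C6H5ClO3 (counting implicit H from valence).
  C: 6 × 12.011 = 72.066
  Cl: 1 × 35.450 = 35.450
  H: 5 × 1.008 = 5.040
  O: 3 × 15.999 = 47.997
Sum: 6×12.011 + 1×35.450 + 5×1.008 + 3×15.999 = 160.553 → 160.55 g/mol.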